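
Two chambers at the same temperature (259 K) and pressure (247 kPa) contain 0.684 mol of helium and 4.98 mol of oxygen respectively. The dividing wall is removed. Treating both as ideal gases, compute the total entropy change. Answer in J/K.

ΔS_mix = 17.4 J/K

Mole fractions: x_A = 0.684/5.66 = 0.121, x_B = 0.879.
ΔS_mix = −R(n_A ln x_A + n_B ln x_B) = −8.314 × (0.684 ln 0.121 + 4.98 ln 0.879) = 17.4 J/K.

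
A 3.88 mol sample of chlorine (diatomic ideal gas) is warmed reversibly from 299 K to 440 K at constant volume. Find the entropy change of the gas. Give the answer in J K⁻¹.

ΔS = 31.2 J/K

At constant volume, ΔS = nC_V ln(T₂/T₁) with C_V = 5R/2 = 20.79 J mol⁻¹ K⁻¹.
ΔS = 3.88 × 20.79 × ln(440/299) = 31.2 J/K.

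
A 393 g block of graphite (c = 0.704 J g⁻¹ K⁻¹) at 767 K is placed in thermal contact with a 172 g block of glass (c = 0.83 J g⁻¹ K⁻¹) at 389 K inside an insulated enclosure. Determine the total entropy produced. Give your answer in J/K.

ΔS_total = 19.9 J/K

Energy balance: T_f = (m₁c₁T₁ + m₂c₂T₂)/(m₁c₁ + m₂c₂) = 638.34 K.
ΔS₁ = m₁c₁ ln(T_f/T₁) = 276.672 × ln(638.34/767) = -50.8 J/K.
ΔS₂ = m₂c₂ ln(T_f/T₂) = 142.76 × ln(638.34/389) = 70.71 J/K.
ΔS_total = -50.8 + 70.71 = 19.9 J/K.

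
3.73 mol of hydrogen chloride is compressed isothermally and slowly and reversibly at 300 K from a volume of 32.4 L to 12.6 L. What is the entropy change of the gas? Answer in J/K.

For an isothermal ideal gas ΔS_gas = nR ln(V₂/V₁) = 3.73 × 8.314 × ln(12.6/32.4) = -29.3 J/K.

ΔS_gas = -29.3 J/K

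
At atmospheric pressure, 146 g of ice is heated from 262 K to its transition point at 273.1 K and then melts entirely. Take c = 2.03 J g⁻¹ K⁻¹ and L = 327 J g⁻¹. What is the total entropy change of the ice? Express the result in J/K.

ΔS = 187 J/K

Warming step: ΔS₁ = m c ln(T_tr/T_i) = 146 × 2.03 × ln(273.1/262) = 12.3 J/K.
Phase change: ΔS₂ = +mL/T_tr = 146 × 327 / 273.1 = 174.8 J/K.
ΔS_total = (12.3) + (174.8) = 187 J/K.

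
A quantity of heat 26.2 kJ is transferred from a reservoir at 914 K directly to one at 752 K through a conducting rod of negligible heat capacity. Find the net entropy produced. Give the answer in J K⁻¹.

ΔS_hot = −Q/T_H = −26200/914 = -28.665 J/K and ΔS_cold = +Q/T_C = 26200/752 = 34.84 J/K.
ΔS_total = -28.665 + 34.84 = 6.18 J/K, positive as the second law requires.

ΔS_total = 6.18 J/K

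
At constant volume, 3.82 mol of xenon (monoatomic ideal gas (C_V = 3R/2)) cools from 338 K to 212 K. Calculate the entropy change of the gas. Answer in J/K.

ΔS = -22.2 J/K

At constant volume, ΔS = nC_V ln(T₂/T₁) with C_V = 3R/2 = 12.47 J mol⁻¹ K⁻¹.
ΔS = 3.82 × 12.47 × ln(212/338) = -22.2 J/K.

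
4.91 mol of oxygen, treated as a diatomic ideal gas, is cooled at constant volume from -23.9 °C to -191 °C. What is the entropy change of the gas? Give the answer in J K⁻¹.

ΔS = -113 J/K

In kelvin: T₁ = 249.25 K, T₂ = 82.15 K. At constant volume, ΔS = nC_V ln(T₂/T₁) with C_V = 5R/2 = 20.79 J mol⁻¹ K⁻¹.
ΔS = 4.91 × 20.79 × ln(82.15/249.25) = -113 J/K.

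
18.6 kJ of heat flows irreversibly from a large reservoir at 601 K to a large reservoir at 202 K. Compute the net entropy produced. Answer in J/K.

ΔS_hot = −Q/T_H = −18600/601 = -30.95 J/K and ΔS_cold = +Q/T_C = 18600/202 = 92.08 J/K.
ΔS_total = -30.95 + 92.08 = 61.1 J/K, positive as the second law requires.

ΔS_total = 61.1 J/K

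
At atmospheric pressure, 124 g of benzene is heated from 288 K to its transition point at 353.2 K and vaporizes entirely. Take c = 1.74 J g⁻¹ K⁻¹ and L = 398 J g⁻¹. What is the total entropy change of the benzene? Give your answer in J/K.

Warming step: ΔS₁ = m c ln(T_tr/T_i) = 124 × 1.74 × ln(353.2/288) = 44.03 J/K.
Phase change: ΔS₂ = +mL/T_tr = 124 × 398 / 353.2 = 139.7 J/K.
ΔS_total = (44.03) + (139.7) = 184 J/K.

ΔS = 184 J/K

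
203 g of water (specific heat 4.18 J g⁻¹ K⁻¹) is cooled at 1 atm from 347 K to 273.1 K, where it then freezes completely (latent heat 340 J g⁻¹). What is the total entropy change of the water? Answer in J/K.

Cooling step: ΔS₁ = m c ln(T_tr/T_i) = 203 × 4.18 × ln(273.1/347) = -203.2 J/K.
Phase change: ΔS₂ = −mL/T_tr = −203 × 340 / 273.1 = -252.7 J/K.
ΔS_total = (-203.2) + (-252.7) = -456 J/K.

ΔS = -456 J/K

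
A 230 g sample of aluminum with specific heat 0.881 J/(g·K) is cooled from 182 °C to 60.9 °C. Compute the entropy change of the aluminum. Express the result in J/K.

ΔS = -62.7 J/K

In kelvin: T₁ = 455.15 K, T₂ = 334.05 K. ΔS = ∫dQ_rev/T = m c ln(T₂/T₁) = 230 × 0.881 × ln(334.05/455.15) = -62.7 J/K.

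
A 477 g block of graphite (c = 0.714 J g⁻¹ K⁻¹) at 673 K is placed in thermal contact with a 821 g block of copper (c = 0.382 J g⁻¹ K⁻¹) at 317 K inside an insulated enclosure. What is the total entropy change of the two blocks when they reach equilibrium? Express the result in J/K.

Energy balance: T_f = (m₁c₁T₁ + m₂c₂T₂)/(m₁c₁ + m₂c₂) = 502.33 K.
ΔS₁ = m₁c₁ ln(T_f/T₁) = 340.578 × ln(502.33/673) = -99.61 J/K.
ΔS₂ = m₂c₂ ln(T_f/T₂) = 313.622 × ln(502.33/317) = 144.4 J/K.
ΔS_total = -99.61 + 144.4 = 44.8 J/K.

ΔS_total = 44.8 J/K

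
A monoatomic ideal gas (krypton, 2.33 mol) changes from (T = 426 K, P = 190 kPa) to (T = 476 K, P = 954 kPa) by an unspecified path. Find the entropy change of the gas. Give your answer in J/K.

ΔS = nC_p ln(T₂/T₁) − nR ln(P₂/P₁), with C_p = 5R/2 = 20.79 J mol⁻¹ K⁻¹ for a monoatomic ideal gas.
ΔS = 2.33 × [20.79 × ln(476/426) − 8.314 × ln(954/190)] = -25.9 J/K.

ΔS = -25.9 J/K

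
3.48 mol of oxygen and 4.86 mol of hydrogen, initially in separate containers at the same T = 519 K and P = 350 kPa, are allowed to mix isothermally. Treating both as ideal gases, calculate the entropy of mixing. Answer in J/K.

ΔS_mix = 47.1 J/K

Mole fractions: x_A = 3.48/8.34 = 0.417, x_B = 0.583.
ΔS_mix = −R(n_A ln x_A + n_B ln x_B) = −8.314 × (3.48 ln 0.417 + 4.86 ln 0.583) = 47.1 J/K.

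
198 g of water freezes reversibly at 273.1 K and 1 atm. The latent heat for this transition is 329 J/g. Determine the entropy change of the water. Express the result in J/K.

ΔS = -239 J/K

Heat released by the substance: Q = −mL = −198 × 329 = −65142 J.
At constant T, ΔS = Q_rev/T = −65142 / 273.1 = -239 J/K.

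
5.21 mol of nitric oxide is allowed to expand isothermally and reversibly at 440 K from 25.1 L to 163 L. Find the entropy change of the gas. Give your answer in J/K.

ΔS_gas = 81 J/K

For an isothermal ideal gas ΔS_gas = nR ln(V₂/V₁) = 5.21 × 8.314 × ln(163/25.1) = 81 J/K.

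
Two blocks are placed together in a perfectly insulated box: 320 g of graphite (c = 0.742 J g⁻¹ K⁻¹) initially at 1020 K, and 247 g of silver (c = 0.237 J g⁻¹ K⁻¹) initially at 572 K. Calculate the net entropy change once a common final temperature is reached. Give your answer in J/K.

Energy balance: T_f = (m₁c₁T₁ + m₂c₂T₂)/(m₁c₁ + m₂c₂) = 931.39 K.
ΔS₁ = m₁c₁ ln(T_f/T₁) = 237.44 × ln(931.39/1020) = -21.58 J/K.
ΔS₂ = m₂c₂ ln(T_f/T₂) = 58.539 × ln(931.39/572) = 28.54 J/K.
ΔS_total = -21.58 + 28.54 = 6.96 J/K.

ΔS_total = 6.96 J/K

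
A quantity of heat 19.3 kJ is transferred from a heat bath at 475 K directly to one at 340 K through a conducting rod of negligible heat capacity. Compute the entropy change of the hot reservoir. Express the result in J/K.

The hot reservoir loses heat Q, so ΔS_hot = −Q/T_H = −19300/475 = -40.6 J/K.

ΔS_hot = -40.6 J/K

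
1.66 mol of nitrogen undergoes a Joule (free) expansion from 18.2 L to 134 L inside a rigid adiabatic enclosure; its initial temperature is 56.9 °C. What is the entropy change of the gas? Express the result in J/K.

ΔS_gas = 27.6 J/K

For an ideal gas in free expansion Q = 0 and W = 0, so T is unchanged.
Entropy is a state function; using a reversible isothermal path, ΔS_gas = nR ln(V₂/V₁) = 1.66 × 8.314 × ln(134/18.2) = 27.6 J/K.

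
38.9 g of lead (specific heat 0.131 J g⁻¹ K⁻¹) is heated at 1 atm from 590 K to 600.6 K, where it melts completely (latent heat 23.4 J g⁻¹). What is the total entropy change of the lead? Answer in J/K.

Warming step: ΔS₁ = m c ln(T_tr/T_i) = 38.9 × 0.131 × ln(600.6/590) = 0.09074 J/K.
Phase change: ΔS₂ = +mL/T_tr = 38.9 × 23.4 / 600.6 = 1.516 J/K.
ΔS_total = (0.09074) + (1.516) = 1.61 J/K.

ΔS = 1.61 J/K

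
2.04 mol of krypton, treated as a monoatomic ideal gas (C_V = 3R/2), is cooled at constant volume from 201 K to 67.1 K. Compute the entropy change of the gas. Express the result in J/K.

At constant volume, ΔS = nC_V ln(T₂/T₁) with C_V = 3R/2 = 12.47 J mol⁻¹ K⁻¹.
ΔS = 2.04 × 12.47 × ln(67.1/201) = -27.9 J/K.

ΔS = -27.9 J/K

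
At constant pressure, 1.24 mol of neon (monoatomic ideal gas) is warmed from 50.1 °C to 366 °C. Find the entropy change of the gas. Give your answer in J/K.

In kelvin: T₁ = 323.25 K, T₂ = 639.15 K. At constant pressure, ΔS = nC_p ln(T₂/T₁) with C_p = 5R/2 = 20.79 J mol⁻¹ K⁻¹.
ΔS = 1.24 × 20.79 × ln(639.15/323.25) = 17.6 J/K.

ΔS = 17.6 J/K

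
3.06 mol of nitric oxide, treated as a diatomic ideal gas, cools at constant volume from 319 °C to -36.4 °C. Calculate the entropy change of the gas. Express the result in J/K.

ΔS = -58.3 J/K

In kelvin: T₁ = 592.15 K, T₂ = 236.75 K. At constant volume, ΔS = nC_V ln(T₂/T₁) with C_V = 5R/2 = 20.79 J mol⁻¹ K⁻¹.
ΔS = 3.06 × 20.79 × ln(236.75/592.15) = -58.3 J/K.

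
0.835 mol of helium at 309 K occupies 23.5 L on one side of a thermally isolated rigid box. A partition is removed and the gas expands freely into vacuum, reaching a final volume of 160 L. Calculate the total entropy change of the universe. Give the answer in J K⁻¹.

ΔS_universe = 13.3 J/K

For an ideal gas in free expansion Q = 0 and W = 0, so T is unchanged.
Entropy is a state function; using a reversible isothermal path, ΔS_gas = nR ln(V₂/V₁) = 0.835 × 8.314 × ln(160/23.5) = 13.3 J/K.
The insulated surroundings exchange no heat, so ΔS_surr = 0 and ΔS_universe = ΔS_gas.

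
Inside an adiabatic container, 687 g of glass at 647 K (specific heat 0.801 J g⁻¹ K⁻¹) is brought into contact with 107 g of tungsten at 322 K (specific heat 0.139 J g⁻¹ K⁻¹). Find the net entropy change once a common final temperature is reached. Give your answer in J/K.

ΔS_total = 2.86 J/K

Energy balance: T_f = (m₁c₁T₁ + m₂c₂T₂)/(m₁c₁ + m₂c₂) = 638.45 K.
ΔS₁ = m₁c₁ ln(T_f/T₁) = 550.287 × ln(638.45/647) = -7.323 J/K.
ΔS₂ = m₂c₂ ln(T_f/T₂) = 14.873 × ln(638.45/322) = 10.18 J/K.
ΔS_total = -7.323 + 10.18 = 2.86 J/K.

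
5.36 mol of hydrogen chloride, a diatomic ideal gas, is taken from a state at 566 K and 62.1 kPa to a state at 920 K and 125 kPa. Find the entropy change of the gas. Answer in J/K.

ΔS = 44.6 J/K

ΔS = nC_p ln(T₂/T₁) − nR ln(P₂/P₁), with C_p = 7R/2 = 29.1 J mol⁻¹ K⁻¹ for a diatomic ideal gas.
ΔS = 5.36 × [29.1 × ln(920/566) − 8.314 × ln(125/62.1)] = 44.6 J/K.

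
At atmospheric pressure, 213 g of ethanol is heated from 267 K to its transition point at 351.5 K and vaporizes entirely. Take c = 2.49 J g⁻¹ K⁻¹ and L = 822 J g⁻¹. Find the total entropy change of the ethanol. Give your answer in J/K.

Warming step: ΔS₁ = m c ln(T_tr/T_i) = 213 × 2.49 × ln(351.5/267) = 145.8 J/K.
Phase change: ΔS₂ = +mL/T_tr = 213 × 822 / 351.5 = 498.1 J/K.
ΔS_total = (145.8) + (498.1) = 644 J/K.

ΔS = 644 J/K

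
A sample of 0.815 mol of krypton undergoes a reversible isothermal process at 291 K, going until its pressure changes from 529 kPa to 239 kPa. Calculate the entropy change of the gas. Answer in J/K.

ΔS_gas = 5.38 J/K

For an isothermal ideal gas ΔS_gas = nR ln(P₁/P₂) = 0.815 × 8.314 × ln(529/239) = 5.38 J/K.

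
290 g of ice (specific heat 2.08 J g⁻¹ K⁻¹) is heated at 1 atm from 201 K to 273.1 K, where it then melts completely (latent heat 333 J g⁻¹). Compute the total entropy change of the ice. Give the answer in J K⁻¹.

ΔS = 539 J/K

Warming step: ΔS₁ = m c ln(T_tr/T_i) = 290 × 2.08 × ln(273.1/201) = 184.9 J/K.
Phase change: ΔS₂ = +mL/T_tr = 290 × 333 / 273.1 = 353.61 J/K.
ΔS_total = (184.9) + (353.61) = 539 J/K.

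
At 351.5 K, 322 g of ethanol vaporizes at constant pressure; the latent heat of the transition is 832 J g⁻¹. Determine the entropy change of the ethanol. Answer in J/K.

Heat absorbed by the substance: Q = mL = 322 × 832 = 267904 J.
At constant T, ΔS = Q_rev/T = 267904 / 351.5 = 762 J/K.

ΔS = 762 J/K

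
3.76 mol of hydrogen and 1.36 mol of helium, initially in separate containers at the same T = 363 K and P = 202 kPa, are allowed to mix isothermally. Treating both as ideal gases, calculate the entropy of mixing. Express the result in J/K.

ΔS_mix = 24.6 J/K

Mole fractions: x_A = 3.76/5.12 = 0.734, x_B = 0.266.
ΔS_mix = −R(n_A ln x_A + n_B ln x_B) = −8.314 × (3.76 ln 0.734 + 1.36 ln 0.266) = 24.6 J/K.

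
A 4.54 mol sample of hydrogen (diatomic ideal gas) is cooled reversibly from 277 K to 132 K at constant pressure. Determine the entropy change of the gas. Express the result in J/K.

At constant pressure, ΔS = nC_p ln(T₂/T₁) with C_p = 7R/2 = 29.1 J mol⁻¹ K⁻¹.
ΔS = 4.54 × 29.1 × ln(132/277) = -97.9 J/K.

ΔS = -97.9 J/K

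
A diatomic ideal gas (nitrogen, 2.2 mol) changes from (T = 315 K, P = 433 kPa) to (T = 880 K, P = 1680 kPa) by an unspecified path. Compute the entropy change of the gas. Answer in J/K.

ΔS = 41 J/K

ΔS = nC_p ln(T₂/T₁) − nR ln(P₂/P₁), with C_p = 7R/2 = 29.1 J mol⁻¹ K⁻¹ for a diatomic ideal gas.
ΔS = 2.2 × [29.1 × ln(880/315) − 8.314 × ln(1680/433)] = 41 J/K.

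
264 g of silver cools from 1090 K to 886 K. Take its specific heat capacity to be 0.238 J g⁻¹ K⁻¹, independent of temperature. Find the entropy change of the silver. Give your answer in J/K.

ΔS = -13 J/K

ΔS = ∫dQ_rev/T = m c ln(T₂/T₁) = 264 × 0.238 × ln(886/1090) = -13 J/K.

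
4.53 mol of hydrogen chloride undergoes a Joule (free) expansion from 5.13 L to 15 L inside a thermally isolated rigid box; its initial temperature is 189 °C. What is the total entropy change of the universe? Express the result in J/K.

No heat is exchanged and no work is done, so the ideal-gas temperature stays constant.
Entropy is a state function; using a reversible isothermal path, ΔS_gas = nR ln(V₂/V₁) = 4.53 × 8.314 × ln(15/5.13) = 40.4 J/K.
The insulated surroundings exchange no heat, so ΔS_surr = 0 and ΔS_universe = ΔS_gas.

ΔS_universe = 40.4 J/K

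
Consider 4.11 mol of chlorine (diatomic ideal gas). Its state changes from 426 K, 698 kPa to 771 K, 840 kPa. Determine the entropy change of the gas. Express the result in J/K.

ΔS = nC_p ln(T₂/T₁) − nR ln(P₂/P₁), with C_p = 7R/2 = 29.1 J mol⁻¹ K⁻¹ for a diatomic ideal gas.
ΔS = 4.11 × [29.1 × ln(771/426) − 8.314 × ln(840/698)] = 64.6 J/K.

ΔS = 64.6 J/K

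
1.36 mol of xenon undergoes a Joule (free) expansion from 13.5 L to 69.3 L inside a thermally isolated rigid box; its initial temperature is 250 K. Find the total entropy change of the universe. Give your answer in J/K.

ΔS_universe = 18.5 J/K

No heat is exchanged and no work is done, so the ideal-gas temperature stays constant.
Entropy is a state function; using a reversible isothermal path, ΔS_gas = nR ln(V₂/V₁) = 1.36 × 8.314 × ln(69.3/13.5) = 18.5 J/K.
The insulated surroundings exchange no heat, so ΔS_surr = 0 and ΔS_universe = ΔS_gas.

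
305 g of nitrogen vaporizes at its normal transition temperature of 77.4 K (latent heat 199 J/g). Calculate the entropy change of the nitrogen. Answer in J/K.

Heat absorbed by the substance: Q = mL = 305 × 199 = 60695 J.
At constant T, ΔS = Q_rev/T = 60695 / 77.4 = 784 J/K.

ΔS = 784 J/K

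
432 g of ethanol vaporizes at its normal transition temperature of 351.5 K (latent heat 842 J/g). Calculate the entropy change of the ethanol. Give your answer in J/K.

Heat absorbed by the substance: Q = mL = 432 × 842 = 363744 J.
At constant T, ΔS = Q_rev/T = 363744 / 351.5 = 1030 J/K.

ΔS = 1030 J/K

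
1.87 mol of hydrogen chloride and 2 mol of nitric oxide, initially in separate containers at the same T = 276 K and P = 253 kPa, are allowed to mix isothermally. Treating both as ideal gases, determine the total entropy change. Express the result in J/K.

ΔS_mix = 22.3 J/K

Mole fractions: x_A = 1.87/3.87 = 0.483, x_B = 0.517.
ΔS_mix = −R(n_A ln x_A + n_B ln x_B) = −8.314 × (1.87 ln 0.483 + 2 ln 0.517) = 22.3 J/K.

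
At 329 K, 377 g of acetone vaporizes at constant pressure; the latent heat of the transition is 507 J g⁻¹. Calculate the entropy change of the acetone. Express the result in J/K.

ΔS = 581 J/K

Heat absorbed by the substance: Q = mL = 377 × 507 = 191139 J.
At constant T, ΔS = Q_rev/T = 191139 / 329 = 581 J/K.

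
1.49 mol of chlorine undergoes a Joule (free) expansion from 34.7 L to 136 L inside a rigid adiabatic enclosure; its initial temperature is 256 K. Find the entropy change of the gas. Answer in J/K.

ΔS_gas = 16.9 J/K

For an ideal gas in free expansion Q = 0 and W = 0, so T is unchanged.
Entropy is a state function; using a reversible isothermal path, ΔS_gas = nR ln(V₂/V₁) = 1.49 × 8.314 × ln(136/34.7) = 16.9 J/K.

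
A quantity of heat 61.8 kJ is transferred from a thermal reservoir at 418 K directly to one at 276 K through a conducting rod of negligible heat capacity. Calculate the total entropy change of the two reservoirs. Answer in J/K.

ΔS_hot = −Q/T_H = −61800/418 = -147.8 J/K and ΔS_cold = +Q/T_C = 61800/276 = 223.9 J/K.
ΔS_total = -147.8 + 223.9 = 76.1 J/K, positive as the second law requires.

ΔS_total = 76.1 J/K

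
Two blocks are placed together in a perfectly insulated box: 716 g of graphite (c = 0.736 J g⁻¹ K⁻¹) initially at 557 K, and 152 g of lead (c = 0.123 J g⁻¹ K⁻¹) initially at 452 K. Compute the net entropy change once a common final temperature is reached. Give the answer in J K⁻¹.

ΔS_total = 0.369 J/K

Energy balance: T_f = (m₁c₁T₁ + m₂c₂T₂)/(m₁c₁ + m₂c₂) = 553.4 K.
ΔS₁ = m₁c₁ ln(T_f/T₁) = 526.976 × ln(553.4/557) = -3.415 J/K.
ΔS₂ = m₂c₂ ln(T_f/T₂) = 18.696 × ln(553.4/452) = 3.784 J/K.
ΔS_total = -3.415 + 3.784 = 0.369 J/K.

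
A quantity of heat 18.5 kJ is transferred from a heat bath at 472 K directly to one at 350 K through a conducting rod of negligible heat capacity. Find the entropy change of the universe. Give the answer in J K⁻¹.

ΔS_total = 13.7 J/K

ΔS_hot = −Q/T_H = −18500/472 = -39.19 J/K and ΔS_cold = +Q/T_C = 18500/350 = 52.86 J/K.
ΔS_total = -39.19 + 52.86 = 13.7 J/K, positive as the second law requires.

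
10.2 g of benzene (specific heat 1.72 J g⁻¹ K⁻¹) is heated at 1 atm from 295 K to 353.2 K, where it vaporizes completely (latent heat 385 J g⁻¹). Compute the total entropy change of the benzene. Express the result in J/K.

ΔS = 14.3 J/K

Warming step: ΔS₁ = m c ln(T_tr/T_i) = 10.2 × 1.72 × ln(353.2/295) = 3.159 J/K.
Phase change: ΔS₂ = +mL/T_tr = 10.2 × 385 / 353.2 = 11.12 J/K.
ΔS_total = (3.159) + (11.12) = 14.3 J/K.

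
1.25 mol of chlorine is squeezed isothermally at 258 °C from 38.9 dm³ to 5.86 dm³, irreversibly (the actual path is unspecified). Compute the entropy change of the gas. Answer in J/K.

ΔS_gas = -19.7 J/K

Entropy is a state function, so ΔS_gas depends only on the end states.
For an isothermal ideal gas ΔS_gas = nR ln(V₂/V₁) = 1.25 × 8.314 × ln(5.86/38.9) = -19.7 J/K.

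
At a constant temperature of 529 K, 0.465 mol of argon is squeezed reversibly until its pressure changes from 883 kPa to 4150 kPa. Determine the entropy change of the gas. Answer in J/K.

For an isothermal ideal gas ΔS_gas = nR ln(P₁/P₂) = 0.465 × 8.314 × ln(883/4150) = -5.98 J/K.

ΔS_gas = -5.98 J/K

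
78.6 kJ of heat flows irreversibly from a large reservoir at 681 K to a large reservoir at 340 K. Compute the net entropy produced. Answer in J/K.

ΔS_total = 116 J/K

ΔS_hot = −Q/T_H = −78600/681 = -115.4 J/K and ΔS_cold = +Q/T_C = 78600/340 = 231.2 J/K.
ΔS_total = -115.4 + 231.2 = 116 J/K, positive as the second law requires.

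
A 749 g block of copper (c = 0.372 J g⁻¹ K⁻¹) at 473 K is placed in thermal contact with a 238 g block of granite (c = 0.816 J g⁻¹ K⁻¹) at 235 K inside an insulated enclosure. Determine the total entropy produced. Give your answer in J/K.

ΔS_total = 26.4 J/K

Energy balance: T_f = (m₁c₁T₁ + m₂c₂T₂)/(m₁c₁ + m₂c₂) = 375.25 K.
ΔS₁ = m₁c₁ ln(T_f/T₁) = 278.628 × ln(375.25/473) = -64.51 J/K.
ΔS₂ = m₂c₂ ln(T_f/T₂) = 194.208 × ln(375.25/235) = 90.89 J/K.
ΔS_total = -64.51 + 90.89 = 26.4 J/K.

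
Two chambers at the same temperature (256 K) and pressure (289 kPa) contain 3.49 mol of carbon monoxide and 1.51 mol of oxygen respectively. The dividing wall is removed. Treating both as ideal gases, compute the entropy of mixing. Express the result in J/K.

ΔS_mix = 25.5 J/K

Mole fractions: x_A = 3.49/5 = 0.698, x_B = 0.302.
ΔS_mix = −R(n_A ln x_A + n_B ln x_B) = −8.314 × (3.49 ln 0.698 + 1.51 ln 0.302) = 25.5 J/K.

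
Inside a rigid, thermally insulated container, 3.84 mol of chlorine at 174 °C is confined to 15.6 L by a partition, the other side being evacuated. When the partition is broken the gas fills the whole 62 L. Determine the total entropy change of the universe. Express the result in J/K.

ΔS_universe = 44.1 J/K

No heat is exchanged and no work is done, so the ideal-gas temperature stays constant.
Entropy is a state function; using a reversible isothermal path, ΔS_gas = nR ln(V₂/V₁) = 3.84 × 8.314 × ln(62/15.6) = 44.1 J/K.
The insulated surroundings exchange no heat, so ΔS_surr = 0 and ΔS_universe = ΔS_gas.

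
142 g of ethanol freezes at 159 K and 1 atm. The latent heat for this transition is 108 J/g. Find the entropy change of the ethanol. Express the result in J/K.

ΔS = -96.5 J/K

Heat released by the substance: Q = −mL = −142 × 108 = −15336 J.
At constant T, ΔS = Q_rev/T = −15336 / 159 = -96.5 J/K.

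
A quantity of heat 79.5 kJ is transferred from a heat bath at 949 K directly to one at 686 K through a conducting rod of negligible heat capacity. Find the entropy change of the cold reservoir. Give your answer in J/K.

ΔS_cold = 116 J/K

The cold reservoir gains heat Q, so ΔS_cold = +Q/T_C = 79500/686 = 116 J/K.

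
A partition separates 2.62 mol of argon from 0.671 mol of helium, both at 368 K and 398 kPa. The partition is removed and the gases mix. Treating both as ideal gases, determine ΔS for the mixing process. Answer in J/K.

ΔS_mix = 13.8 J/K

Mole fractions: x_A = 2.62/3.29 = 0.796, x_B = 0.204.
ΔS_mix = −R(n_A ln x_A + n_B ln x_B) = −8.314 × (2.62 ln 0.796 + 0.671 ln 0.204) = 13.8 J/K.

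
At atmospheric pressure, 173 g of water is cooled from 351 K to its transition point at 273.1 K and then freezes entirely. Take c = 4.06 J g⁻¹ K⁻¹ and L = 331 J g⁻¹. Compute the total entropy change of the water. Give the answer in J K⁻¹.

Cooling step: ΔS₁ = m c ln(T_tr/T_i) = 173 × 4.06 × ln(273.1/351) = -176.3 J/K.
Phase change: ΔS₂ = −mL/T_tr = −173 × 331 / 273.1 = -209.7 J/K.
ΔS_total = (-176.3) + (-209.7) = -386 J/K.

ΔS = -386 J/K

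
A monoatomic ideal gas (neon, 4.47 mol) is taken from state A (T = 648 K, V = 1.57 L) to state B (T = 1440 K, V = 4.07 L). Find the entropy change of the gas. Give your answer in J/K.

ΔS = 79.9 J/K

Entropy is a state function: ΔS = nC_V ln(T₂/T₁) + nR ln(V₂/V₁), with C_V = 3R/2 = 12.47 J mol⁻¹ K⁻¹ for a monoatomic ideal gas.
ΔS = 4.47 × [12.47 × ln(1440/648) + 8.314 × ln(4.07/1.57)] = 79.9 J/K.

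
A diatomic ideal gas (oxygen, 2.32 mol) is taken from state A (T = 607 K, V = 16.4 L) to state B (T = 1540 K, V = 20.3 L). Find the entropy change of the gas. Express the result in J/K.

ΔS = 49 J/K

Entropy is a state function: ΔS = nC_V ln(T₂/T₁) + nR ln(V₂/V₁), with C_V = 5R/2 = 20.79 J mol⁻¹ K⁻¹ for a diatomic ideal gas.
ΔS = 2.32 × [20.79 × ln(1540/607) + 8.314 × ln(20.3/16.4)] = 49 J/K.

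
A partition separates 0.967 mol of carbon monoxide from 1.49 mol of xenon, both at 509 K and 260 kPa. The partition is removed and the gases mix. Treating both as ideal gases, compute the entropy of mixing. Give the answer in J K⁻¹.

ΔS_mix = 13.7 J/K

Mole fractions: x_A = 0.967/2.46 = 0.394, x_B = 0.606.
ΔS_mix = −R(n_A ln x_A + n_B ln x_B) = −8.314 × (0.967 ln 0.394 + 1.49 ln 0.606) = 13.7 J/K.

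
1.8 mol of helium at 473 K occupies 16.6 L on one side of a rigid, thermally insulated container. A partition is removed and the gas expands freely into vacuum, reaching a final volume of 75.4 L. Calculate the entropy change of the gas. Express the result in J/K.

No heat is exchanged and no work is done, so the ideal-gas temperature stays constant.
Entropy is a state function; using a reversible isothermal path, ΔS_gas = nR ln(V₂/V₁) = 1.8 × 8.314 × ln(75.4/16.6) = 22.6 J/K.

ΔS_gas = 22.6 J/K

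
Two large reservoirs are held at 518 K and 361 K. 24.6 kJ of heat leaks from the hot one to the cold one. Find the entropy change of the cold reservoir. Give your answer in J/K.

ΔS_cold = 68.1 J/K

The cold reservoir gains heat Q, so ΔS_cold = +Q/T_C = 24600/361 = 68.1 J/K.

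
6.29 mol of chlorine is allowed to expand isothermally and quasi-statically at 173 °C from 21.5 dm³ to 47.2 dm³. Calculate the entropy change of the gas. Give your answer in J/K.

For an isothermal ideal gas ΔS_gas = nR ln(V₂/V₁) = 6.29 × 8.314 × ln(47.2/21.5) = 41.1 J/K.

ΔS_gas = 41.1 J/K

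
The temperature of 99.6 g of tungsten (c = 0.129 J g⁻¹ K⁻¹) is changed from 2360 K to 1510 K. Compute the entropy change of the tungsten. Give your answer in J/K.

ΔS = -5.74 J/K

ΔS = ∫dQ_rev/T = m c ln(T₂/T₁) = 99.6 × 0.129 × ln(1510/2360) = -5.74 J/K.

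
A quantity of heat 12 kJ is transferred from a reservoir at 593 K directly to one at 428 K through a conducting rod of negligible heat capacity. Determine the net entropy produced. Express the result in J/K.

ΔS_total = 7.8 J/K

ΔS_hot = −Q/T_H = −12000/593 = -20.24 J/K and ΔS_cold = +Q/T_C = 12000/428 = 28.04 J/K.
ΔS_total = -20.24 + 28.04 = 7.8 J/K, positive as the second law requires.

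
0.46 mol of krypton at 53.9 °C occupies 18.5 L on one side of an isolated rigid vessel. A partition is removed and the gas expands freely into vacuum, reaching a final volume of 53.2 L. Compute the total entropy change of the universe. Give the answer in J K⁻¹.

ΔS_universe = 4.04 J/K

No heat is exchanged and no work is done, so the ideal-gas temperature stays constant.
Entropy is a state function; using a reversible isothermal path, ΔS_gas = nR ln(V₂/V₁) = 0.46 × 8.314 × ln(53.2/18.5) = 4.04 J/K.
The insulated surroundings exchange no heat, so ΔS_surr = 0 and ΔS_universe = ΔS_gas.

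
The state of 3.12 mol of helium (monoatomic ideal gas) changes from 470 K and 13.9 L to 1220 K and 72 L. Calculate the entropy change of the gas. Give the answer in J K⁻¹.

Entropy is a state function: ΔS = nC_V ln(T₂/T₁) + nR ln(V₂/V₁), with C_V = 3R/2 = 12.47 J mol⁻¹ K⁻¹ for a monoatomic ideal gas.
ΔS = 3.12 × [12.47 × ln(1220/470) + 8.314 × ln(72/13.9)] = 79.8 J/K.

ΔS = 79.8 J/K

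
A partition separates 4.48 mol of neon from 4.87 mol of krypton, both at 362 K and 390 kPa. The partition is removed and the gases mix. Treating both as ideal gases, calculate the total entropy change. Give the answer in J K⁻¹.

Mole fractions: x_A = 4.48/9.35 = 0.479, x_B = 0.521.
ΔS_mix = −R(n_A ln x_A + n_B ln x_B) = −8.314 × (4.48 ln 0.479 + 4.87 ln 0.521) = 53.8 J/K.

ΔS_mix = 53.8 J/K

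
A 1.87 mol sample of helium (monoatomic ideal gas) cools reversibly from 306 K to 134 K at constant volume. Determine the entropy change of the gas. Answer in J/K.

At constant volume, ΔS = nC_V ln(T₂/T₁) with C_V = 3R/2 = 12.47 J mol⁻¹ K⁻¹.
ΔS = 1.87 × 12.47 × ln(134/306) = -19.3 J/K.

ΔS = -19.3 J/K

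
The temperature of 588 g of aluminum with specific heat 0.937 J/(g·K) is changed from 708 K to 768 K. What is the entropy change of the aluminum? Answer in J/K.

ΔS = ∫dQ_rev/T = m c ln(T₂/T₁) = 588 × 0.937 × ln(768/708) = 44.8 J/K.

ΔS = 44.8 J/K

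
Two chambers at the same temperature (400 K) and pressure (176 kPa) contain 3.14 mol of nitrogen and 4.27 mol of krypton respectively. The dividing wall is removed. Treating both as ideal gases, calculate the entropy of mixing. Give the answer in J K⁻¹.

Mole fractions: x_A = 3.14/7.41 = 0.424, x_B = 0.576.
ΔS_mix = −R(n_A ln x_A + n_B ln x_B) = −8.314 × (3.14 ln 0.424 + 4.27 ln 0.576) = 42 J/K.

ΔS_mix = 42 J/K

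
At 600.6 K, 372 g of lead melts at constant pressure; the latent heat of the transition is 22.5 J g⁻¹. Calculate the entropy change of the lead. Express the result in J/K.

ΔS = 13.9 J/K

Heat absorbed by the substance: Q = mL = 372 × 22.5 = 8370 J.
At constant T, ΔS = Q_rev/T = 8370 / 600.6 = 13.9 J/K.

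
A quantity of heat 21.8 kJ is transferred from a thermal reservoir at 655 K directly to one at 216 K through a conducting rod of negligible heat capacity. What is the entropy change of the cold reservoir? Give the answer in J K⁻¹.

The cold reservoir gains heat Q, so ΔS_cold = +Q/T_C = 21800/216 = 101 J/K.

ΔS_cold = 101 J/K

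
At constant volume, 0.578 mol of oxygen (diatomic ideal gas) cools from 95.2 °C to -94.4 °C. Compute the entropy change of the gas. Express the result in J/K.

In kelvin: T₁ = 368.35 K, T₂ = 178.75 K. At constant volume, ΔS = nC_V ln(T₂/T₁) with C_V = 5R/2 = 20.79 J mol⁻¹ K⁻¹.
ΔS = 0.578 × 20.79 × ln(178.75/368.35) = -8.69 J/K.

ΔS = -8.69 J/K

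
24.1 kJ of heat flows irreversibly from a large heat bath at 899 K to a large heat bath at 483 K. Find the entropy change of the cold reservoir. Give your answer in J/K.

The cold reservoir gains heat Q, so ΔS_cold = +Q/T_C = 24100/483 = 49.9 J/K.

ΔS_cold = 49.9 J/K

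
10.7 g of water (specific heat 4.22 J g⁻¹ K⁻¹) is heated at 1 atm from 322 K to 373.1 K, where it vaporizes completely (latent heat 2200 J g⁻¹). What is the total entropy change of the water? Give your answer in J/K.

Warming step: ΔS₁ = m c ln(T_tr/T_i) = 10.7 × 4.22 × ln(373.1/322) = 6.651 J/K.
Phase change: ΔS₂ = +mL/T_tr = 10.7 × 2200 / 373.1 = 63.09 J/K.
ΔS_total = (6.651) + (63.09) = 69.7 J/K.

ΔS = 69.7 J/K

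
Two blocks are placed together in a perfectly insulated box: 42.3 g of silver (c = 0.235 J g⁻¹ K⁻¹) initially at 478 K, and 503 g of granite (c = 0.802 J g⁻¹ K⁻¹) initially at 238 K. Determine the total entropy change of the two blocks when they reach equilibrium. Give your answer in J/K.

ΔS_total = 2.97 J/K

Energy balance: T_f = (m₁c₁T₁ + m₂c₂T₂)/(m₁c₁ + m₂c₂) = 243.77 K.
ΔS₁ = m₁c₁ ln(T_f/T₁) = 9.9405 × ln(243.77/478) = -6.694 J/K.
ΔS₂ = m₂c₂ ln(T_f/T₂) = 403.406 × ln(243.77/238) = 9.666 J/K.
ΔS_total = -6.694 + 9.666 = 2.97 J/K.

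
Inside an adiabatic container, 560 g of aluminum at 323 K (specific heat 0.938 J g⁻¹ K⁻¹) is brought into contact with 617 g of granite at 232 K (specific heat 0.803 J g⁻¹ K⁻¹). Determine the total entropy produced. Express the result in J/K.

Energy balance: T_f = (m₁c₁T₁ + m₂c₂T₂)/(m₁c₁ + m₂c₂) = 278.83 K.
ΔS₁ = m₁c₁ ln(T_f/T₁) = 525.28 × ln(278.83/323) = -77.24 J/K.
ΔS₂ = m₂c₂ ln(T_f/T₂) = 495.451 × ln(278.83/232) = 91.1 J/K.
ΔS_total = -77.24 + 91.1 = 13.9 J/K.

ΔS_total = 13.9 J/K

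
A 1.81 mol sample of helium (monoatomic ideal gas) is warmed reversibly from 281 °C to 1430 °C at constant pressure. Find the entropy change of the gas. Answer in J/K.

In kelvin: T₁ = 554.15 K, T₂ = 1703.15 K. At constant pressure, ΔS = nC_p ln(T₂/T₁) with C_p = 5R/2 = 20.79 J mol⁻¹ K⁻¹.
ΔS = 1.81 × 20.79 × ln(1703.15/554.15) = 42.2 J/K.

ΔS = 42.2 J/K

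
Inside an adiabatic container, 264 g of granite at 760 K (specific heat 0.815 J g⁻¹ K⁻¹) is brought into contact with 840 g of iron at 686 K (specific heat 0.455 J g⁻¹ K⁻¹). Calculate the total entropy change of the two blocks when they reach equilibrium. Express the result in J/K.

Energy balance: T_f = (m₁c₁T₁ + m₂c₂T₂)/(m₁c₁ + m₂c₂) = 712.65 K.
ΔS₁ = m₁c₁ ln(T_f/T₁) = 215.16 × ln(712.65/760) = -13.84 J/K.
ΔS₂ = m₂c₂ ln(T_f/T₂) = 382.2 × ln(712.65/686) = 14.569 J/K.
ΔS_total = -13.84 + 14.569 = 0.729 J/K.

ΔS_total = 0.729 J/K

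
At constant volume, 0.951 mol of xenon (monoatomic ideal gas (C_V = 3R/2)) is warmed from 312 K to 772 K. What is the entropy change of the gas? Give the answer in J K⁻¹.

ΔS = 10.7 J/K

At constant volume, ΔS = nC_V ln(T₂/T₁) with C_V = 3R/2 = 12.47 J mol⁻¹ K⁻¹.
ΔS = 0.951 × 12.47 × ln(772/312) = 10.7 J/K.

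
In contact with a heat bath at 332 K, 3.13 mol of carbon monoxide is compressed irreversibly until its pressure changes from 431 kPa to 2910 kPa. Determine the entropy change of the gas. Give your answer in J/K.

ΔS_gas = -49.7 J/K

Entropy is a state function, so ΔS_gas depends only on the end states.
For an isothermal ideal gas ΔS_gas = nR ln(P₁/P₂) = 3.13 × 8.314 × ln(431/2910) = -49.7 J/K.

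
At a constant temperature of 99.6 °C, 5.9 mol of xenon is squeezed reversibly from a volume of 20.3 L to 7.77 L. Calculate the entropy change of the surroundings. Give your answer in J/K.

ΔS_surr = 47.1 J/K

For an isothermal ideal gas ΔS_gas = nR ln(V₂/V₁) = 5.9 × 8.314 × ln(7.77/20.3) = -47.1 J/K.
The process is reversible, so ΔS_surr = −ΔS_gas = 47.1 J/K and ΔS_universe = 0.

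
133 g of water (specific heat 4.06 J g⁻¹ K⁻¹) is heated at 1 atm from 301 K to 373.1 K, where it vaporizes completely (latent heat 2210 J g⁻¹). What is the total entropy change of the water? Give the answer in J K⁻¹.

ΔS = 904 J/K

Warming step: ΔS₁ = m c ln(T_tr/T_i) = 133 × 4.06 × ln(373.1/301) = 116 J/K.
Phase change: ΔS₂ = +mL/T_tr = 133 × 2210 / 373.1 = 787.8 J/K.
ΔS_total = (116) + (787.8) = 904 J/K.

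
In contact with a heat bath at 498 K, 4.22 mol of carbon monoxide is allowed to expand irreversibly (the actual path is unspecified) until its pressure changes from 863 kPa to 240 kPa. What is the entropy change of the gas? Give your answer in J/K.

ΔS_gas = 44.9 J/K

Entropy is a state function, so ΔS_gas depends only on the end states.
For an isothermal ideal gas ΔS_gas = nR ln(P₁/P₂) = 4.22 × 8.314 × ln(863/240) = 44.9 J/K.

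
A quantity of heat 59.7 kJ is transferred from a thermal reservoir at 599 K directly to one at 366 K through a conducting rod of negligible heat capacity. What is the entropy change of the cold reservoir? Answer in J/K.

ΔS_cold = 163 J/K

The cold reservoir gains heat Q, so ΔS_cold = +Q/T_C = 59700/366 = 163 J/K.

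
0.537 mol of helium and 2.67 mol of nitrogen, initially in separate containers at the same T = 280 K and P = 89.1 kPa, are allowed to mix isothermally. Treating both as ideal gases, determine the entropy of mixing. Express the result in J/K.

Mole fractions: x_A = 0.537/3.21 = 0.167, x_B = 0.833.
ΔS_mix = −R(n_A ln x_A + n_B ln x_B) = −8.314 × (0.537 ln 0.167 + 2.67 ln 0.833) = 12 J/K.

ΔS_mix = 12 J/K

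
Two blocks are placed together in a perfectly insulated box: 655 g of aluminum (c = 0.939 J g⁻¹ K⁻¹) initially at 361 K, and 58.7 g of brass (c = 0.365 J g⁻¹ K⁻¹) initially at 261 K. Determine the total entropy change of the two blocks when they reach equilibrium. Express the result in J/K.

ΔS_total = 0.987 J/K

Energy balance: T_f = (m₁c₁T₁ + m₂c₂T₂)/(m₁c₁ + m₂c₂) = 357.63 K.
ΔS₁ = m₁c₁ ln(T_f/T₁) = 615.045 × ln(357.63/361) = -5.762 J/K.
ΔS₂ = m₂c₂ ln(T_f/T₂) = 21.4255 × ln(357.63/261) = 6.749 J/K.
ΔS_total = -5.762 + 6.749 = 0.987 J/K.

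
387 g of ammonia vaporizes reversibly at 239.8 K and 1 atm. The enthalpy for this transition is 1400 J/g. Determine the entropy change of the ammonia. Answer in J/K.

ΔS = 2260 J/K

Heat absorbed by the substance: Q = mL = 387 × 1400 = 541800 J.
At constant T, ΔS = Q_rev/T = 541800 / 239.8 = 2260 J/K.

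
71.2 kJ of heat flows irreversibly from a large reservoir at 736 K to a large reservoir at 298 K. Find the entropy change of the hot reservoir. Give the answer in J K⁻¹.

The hot reservoir loses heat Q, so ΔS_hot = −Q/T_H = −71200/736 = -96.7 J/K.

ΔS_hot = -96.7 J/K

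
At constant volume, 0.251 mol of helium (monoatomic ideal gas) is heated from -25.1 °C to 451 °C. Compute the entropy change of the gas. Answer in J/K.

ΔS = 3.35 J/K

In kelvin: T₁ = 248.05 K, T₂ = 724.15 K. At constant volume, ΔS = nC_V ln(T₂/T₁) with C_V = 3R/2 = 12.47 J mol⁻¹ K⁻¹.
ΔS = 0.251 × 12.47 × ln(724.15/248.05) = 3.35 J/K.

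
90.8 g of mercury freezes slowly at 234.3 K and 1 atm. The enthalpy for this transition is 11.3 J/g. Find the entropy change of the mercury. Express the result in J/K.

Heat released by the substance: Q = −mL = −90.8 × 11.3 = −1026.04 J.
At constant T, ΔS = Q_rev/T = −1026.04 / 234.3 = -4.38 J/K.

ΔS = -4.38 J/K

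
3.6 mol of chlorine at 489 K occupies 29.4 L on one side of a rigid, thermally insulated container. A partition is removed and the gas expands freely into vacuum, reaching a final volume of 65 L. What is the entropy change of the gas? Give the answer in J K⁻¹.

ΔS_gas = 23.7 J/K

No heat is exchanged and no work is done, so the ideal-gas temperature stays constant.
Entropy is a state function; using a reversible isothermal path, ΔS_gas = nR ln(V₂/V₁) = 3.6 × 8.314 × ln(65/29.4) = 23.7 J/K.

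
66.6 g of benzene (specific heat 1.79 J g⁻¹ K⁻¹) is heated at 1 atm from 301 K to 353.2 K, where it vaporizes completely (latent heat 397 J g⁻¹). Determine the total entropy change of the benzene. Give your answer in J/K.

ΔS = 93.9 J/K

Warming step: ΔS₁ = m c ln(T_tr/T_i) = 66.6 × 1.79 × ln(353.2/301) = 19.07 J/K.
Phase change: ΔS₂ = +mL/T_tr = 66.6 × 397 / 353.2 = 74.86 J/K.
ΔS_total = (19.07) + (74.86) = 93.9 J/K.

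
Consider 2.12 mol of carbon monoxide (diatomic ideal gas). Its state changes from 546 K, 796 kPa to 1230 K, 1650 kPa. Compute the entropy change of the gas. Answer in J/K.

ΔS = 37.3 J/K

ΔS = nC_p ln(T₂/T₁) − nR ln(P₂/P₁), with C_p = 7R/2 = 29.1 J mol⁻¹ K⁻¹ for a diatomic ideal gas.
ΔS = 2.12 × [29.1 × ln(1230/546) − 8.314 × ln(1650/796)] = 37.3 J/K.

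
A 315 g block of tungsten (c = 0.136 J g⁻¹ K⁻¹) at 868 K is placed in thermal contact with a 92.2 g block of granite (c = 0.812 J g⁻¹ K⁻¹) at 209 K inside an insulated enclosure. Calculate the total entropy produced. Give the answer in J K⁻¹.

ΔS_total = 29 J/K

Energy balance: T_f = (m₁c₁T₁ + m₂c₂T₂)/(m₁c₁ + m₂c₂) = 448.85 K.
ΔS₁ = m₁c₁ ln(T_f/T₁) = 42.84 × ln(448.85/868) = -28.25 J/K.
ΔS₂ = m₂c₂ ln(T_f/T₂) = 74.8664 × ln(448.85/209) = 57.22 J/K.
ΔS_total = -28.25 + 57.22 = 29 J/K.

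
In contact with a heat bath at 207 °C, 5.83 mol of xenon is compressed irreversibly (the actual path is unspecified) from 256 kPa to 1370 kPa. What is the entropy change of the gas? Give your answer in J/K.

Entropy is a state function, so ΔS_gas depends only on the end states.
For an isothermal ideal gas ΔS_gas = nR ln(P₁/P₂) = 5.83 × 8.314 × ln(256/1370) = -81.3 J/K.

ΔS_gas = -81.3 J/K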